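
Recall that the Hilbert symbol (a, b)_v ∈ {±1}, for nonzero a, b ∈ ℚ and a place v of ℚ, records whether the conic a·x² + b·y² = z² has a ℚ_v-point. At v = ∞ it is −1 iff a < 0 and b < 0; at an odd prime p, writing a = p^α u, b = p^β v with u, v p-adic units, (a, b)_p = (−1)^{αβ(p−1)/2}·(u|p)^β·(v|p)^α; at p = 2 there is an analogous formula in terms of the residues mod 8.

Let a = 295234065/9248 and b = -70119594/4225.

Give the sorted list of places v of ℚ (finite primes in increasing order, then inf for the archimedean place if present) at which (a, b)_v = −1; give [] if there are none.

(a, b) ≡ (16530, -96186) mod (ℚ^×)²; places V = {2, 3, 5, 7, 13, 17, 19, 23, 29, 41, ∞}.
(a,b)_∞: sgn(16530)=+, sgn(-96186)=−, so +1.
(a,b)_2: α=-5, β=1; u≡1, v≡3 (mod 8); ε(u)ε(v)=0·1, αω(v)=-5·1, βω(u)=1·0; sum ≡ 1  ⇒  -1.
(a,b)_23: α=0, u≡8; β=1, v≡4 (mod 23); (8|23)=+1, (4|23)=+1; sign (−1)^0·+1^1·+1^0 = +1.
(a,b)_7: α=2, u≡5; β=0, v≡2 (mod 7); (5|7)=-1, (2|7)=+1; sign (−1)^0·-1^0·+1^2 = +1.
(a,b)_19: α=1, u≡8; β=0, v≡11 (mod 19); (8|19)=-1, (11|19)=+1; sign (−1)^0·-1^0·+1^1 = +1.
(a,b)_17: α=-2, u≡11; β=1, v≡5 (mod 17); (11|17)=-1, (5|17)=-1; sign (−1)^0·-1^1·-1^-2 = -1.
(a,b)_13: α=0, u≡7; β=-2, v≡12 (mod 13); (7|13)=-1, (12|13)=+1; sign (−1)^0·-1^-2·+1^0 = +1.
(a,b)_5: α=1, u≡1; β=-2, v≡4 (mod 5); (1|5)=+1, (4|5)=+1; sign (−1)^0·+1^-2·+1^1 = +1.
(a,b)_41: α=0, u≡14; β=1, v≡20 (mod 41); (14|41)=-1, (20|41)=+1; sign (−1)^0·-1^1·+1^0 = -1.
(a,b)_3: α=7, u≡2; β=7, v≡2 (mod 3); (2|3)=-1, (2|3)=-1; sign (−1)^1·-1^7·-1^7 = -1.
(a,b)_29: α=1, u≡27; β=0, v≡13 (mod 29); (27|29)=-1, (13|29)=+1; sign (−1)^0·-1^0·+1^1 = +1.
(16530, -96186 / ℚ) ramifies at {2, 3, 17, 41}: a division algebra.

[2, 3, 17, 41]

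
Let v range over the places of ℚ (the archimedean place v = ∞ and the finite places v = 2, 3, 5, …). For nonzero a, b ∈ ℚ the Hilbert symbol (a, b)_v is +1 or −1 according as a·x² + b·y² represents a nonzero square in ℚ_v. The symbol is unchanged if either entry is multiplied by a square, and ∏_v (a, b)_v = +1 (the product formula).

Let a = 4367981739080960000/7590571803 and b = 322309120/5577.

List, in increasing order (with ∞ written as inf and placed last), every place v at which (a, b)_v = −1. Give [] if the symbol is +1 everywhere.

(a, b) ≡ (102102, 19635) mod (ℚ^×)²; places V = {2, 3, 5, 7, 11, 13, 17, 23, ∞}.
(a,b)_11: α=1, u≡3; β=-1, v≡1 (mod 11); (3|11)=+1, (1|11)=+1; sign (−1)^1·+1^-1·+1^1 = -1.
(a,b)_7: α=5, u≡5; β=1, v≡3 (mod 7); (5|7)=-1, (3|7)=-1; sign (−1)^1·-1^1·-1^5 = -1.
(a,b)_17: α=5, u≡10; β=1, v≡8 (mod 17); (10|17)=-1, (8|17)=+1; sign (−1)^0·-1^1·+1^5 = -1.
(a,b)_3: α=-15, u≡2; β=-1, v≡2 (mod 3); (2|3)=-1, (2|3)=-1; sign (−1)^1·-1^-1·-1^-15 = -1.
(a,b)_∞: sgn(102102)=+, sgn(19635)=+, so +1.
(a,b)_2: α=11, β=10; u≡3, v≡3 (mod 8); ε(u)ε(v)=1·1, αω(v)=11·1, βω(u)=10·1; sum ≡ 0  ⇒  +1.
(a,b)_23: α=-2, u≡20; β=2, v≡3 (mod 23); (20|23)=-1, (3|23)=+1; sign (−1)^0·-1^2·+1^-2 = +1.
(a,b)_5: α=4, u≡2; β=1, v≡2 (mod 5); (2|5)=-1, (2|5)=-1; sign (−1)^0·-1^1·-1^4 = -1.
(a,b)_13: α=1, u≡8; β=-2, v≡6 (mod 13); (8|13)=-1, (6|13)=-1; sign (−1)^0·-1^-2·-1^1 = -1.
|Ram(102102, 19635)| = 6, even; anisotropic at {3, 5, 7, 11, 13, 17}.

[3, 5, 7, 11, 13, 17]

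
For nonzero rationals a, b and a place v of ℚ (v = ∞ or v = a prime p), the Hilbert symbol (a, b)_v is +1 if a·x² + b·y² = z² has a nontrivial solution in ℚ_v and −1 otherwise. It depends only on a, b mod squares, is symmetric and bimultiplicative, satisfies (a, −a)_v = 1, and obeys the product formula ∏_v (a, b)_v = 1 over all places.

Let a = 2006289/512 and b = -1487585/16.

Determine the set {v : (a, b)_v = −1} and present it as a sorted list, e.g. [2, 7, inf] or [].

(a, b) ≡ (49538, -1487585) mod (ℚ^×)²; places V = {2, 3, 5, 11, 17, 31, 37, 43, 47, ∞}.
(a,b)_47: α=1, u≡26; β=0, v≡36 (mod 47); (26|47)=-1, (36|47)=+1; sign (−1)^0·-1^0·+1^1 = +1.
(a,b)_11: α=0, u≡9; β=1, v≡2 (mod 11); (9|11)=+1, (2|11)=-1; sign (−1)^0·+1^1·-1^0 = +1.
(a,b)_37: α=0, u≡6; β=1, v≡24 (mod 37); (6|37)=-1, (24|37)=-1; sign (−1)^0·-1^1·-1^0 = -1.
(a,b)_3: α=4, u≡2; β=0, v≡1 (mod 3); (2|3)=-1, (1|3)=+1; sign (−1)^0·-1^0·+1^4 = +1.
(a,b)_31: α=1, u≡13; β=0, v≡24 (mod 31); (13|31)=-1, (24|31)=-1; sign (−1)^0·-1^0·-1^1 = -1.
(a,b)_2: α=-9, β=-4; u≡1, v≡7 (mod 8); ε(u)ε(v)=0·1, αω(v)=-9·0, βω(u)=-4·0; sum ≡ 0  ⇒  +1.
(a,b)_17: α=1, u≡10; β=1, v≡6 (mod 17); (10|17)=-1, (6|17)=-1; sign (−1)^0·-1^1·-1^1 = +1.
(a,b)_43: α=0, u≡12; β=1, v≡12 (mod 43); (12|43)=-1, (12|43)=-1; sign (−1)^0·-1^1·-1^0 = -1.
(a,b)_∞: sgn(49538)=+, sgn(-1487585)=−, so +1.
(a,b)_5: α=0, u≡2; β=1, v≡3 (mod 5); (2|5)=-1, (3|5)=-1; sign (−1)^0·-1^1·-1^0 = -1.
(49538, -1487585 / ℚ) ramifies at {5, 31, 37, 43}: a division algebra.

[5, 31, 37, 43]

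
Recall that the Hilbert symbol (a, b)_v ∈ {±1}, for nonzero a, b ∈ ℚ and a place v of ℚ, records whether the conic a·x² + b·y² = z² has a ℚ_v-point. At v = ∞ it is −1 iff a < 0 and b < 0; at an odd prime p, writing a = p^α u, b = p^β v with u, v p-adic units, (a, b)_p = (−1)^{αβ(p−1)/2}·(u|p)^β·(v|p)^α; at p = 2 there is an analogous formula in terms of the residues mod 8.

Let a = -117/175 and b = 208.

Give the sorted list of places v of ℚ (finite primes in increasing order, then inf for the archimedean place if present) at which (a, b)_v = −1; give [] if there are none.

[7, 13]

(a, b) ≡ (-91, 13) mod (ℚ^×)²; places V = {2, 3, 5, 7, 13, ∞}.
(a,b)_2: α=0, β=4; u≡5, v≡5 (mod 8); ε(u)ε(v)=0·0, αω(v)=0·1, βω(u)=4·1; sum ≡ 0  ⇒  +1.
(a,b)_7: α=-1, u≡4; β=0, v≡5 (mod 7); (4|7)=+1, (5|7)=-1; sign (−1)^0·+1^0·-1^-1 = -1.
(a,b)_3: α=2, u≡2; β=0, v≡1 (mod 3); (2|3)=-1, (1|3)=+1; sign (−1)^0·-1^0·+1^2 = +1.
(a,b)_∞: sgn(-91)=−, sgn(13)=+, so +1.
(a,b)_5: α=-2, u≡4; β=0, v≡3 (mod 5); (4|5)=+1, (3|5)=-1; sign (−1)^0·+1^0·-1^-2 = +1.
(a,b)_13: α=1, u≡5; β=1, v≡3 (mod 13); (5|13)=-1, (3|13)=+1; sign (−1)^0·-1^1·+1^1 = -1.
(-91, 13 / ℚ) ramifies at {7, 13}: a division algebra.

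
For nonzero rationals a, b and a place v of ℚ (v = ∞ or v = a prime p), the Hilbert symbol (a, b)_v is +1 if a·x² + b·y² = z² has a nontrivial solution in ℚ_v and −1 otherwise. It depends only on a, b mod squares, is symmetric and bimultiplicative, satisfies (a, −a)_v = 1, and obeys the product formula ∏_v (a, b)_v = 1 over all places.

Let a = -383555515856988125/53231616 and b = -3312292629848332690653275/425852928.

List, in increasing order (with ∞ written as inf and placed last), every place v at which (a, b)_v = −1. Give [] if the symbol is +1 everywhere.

[2, inf]

(a, b) ≡ (-29, -1798) mod (ℚ^×)²; places V = {2, 3, 5, 7, 13, 17, 19, 29, 31, 43, ∞}.
(a,b)_5: α=4, u≡4; β=2, v≡3 (mod 5); (4|5)=+1, (3|5)=-1; sign (−1)^0·+1^2·-1^4 = +1.
(a,b)_3: α=-2, u≡1; β=-2, v≡2 (mod 3); (1|3)=+1, (2|3)=-1; sign (−1)^0·+1^-2·-1^-2 = +1.
(a,b)_17: α=2, u≡12; β=2, v≡8 (mod 17); (12|17)=-1, (8|17)=+1; sign (−1)^0·-1^2·+1^2 = +1.
(a,b)_43: α=2, u≡24; β=2, v≡39 (mod 43); (24|43)=+1, (39|43)=-1; sign (−1)^0·+1^2·-1^2 = +1.
(a,b)_13: α=0, u≡10; β=2, v≡3 (mod 13); (10|13)=+1, (3|13)=+1; sign (−1)^0·+1^2·+1^0 = +1.
(a,b)_∞: sgn(-29)=−, sgn(-1798)=−, so -1.
(a,b)_2: α=-14, β=-17; u≡3, v≡5 (mod 8); ε(u)ε(v)=1·0, αω(v)=-14·1, βω(u)=-17·1; sum ≡ 1  ⇒  -1.
(a,b)_31: α=2, u≡19; β=3, v≡4 (mod 31); (19|31)=+1, (4|31)=+1; sign (−1)^0·+1^3·+1^2 = +1.
(a,b)_7: α=2, u≡5; β=4, v≡2 (mod 7); (5|7)=-1, (2|7)=+1; sign (−1)^0·-1^4·+1^2 = +1.
(a,b)_19: α=-2, u≡5; β=-2, v≡5 (mod 19); (5|19)=+1, (5|19)=+1; sign (−1)^0·+1^-2·+1^-2 = +1.
(a,b)_29: α=3, u≡28; β=5, v≡1 (mod 29); (28|29)=+1, (1|29)=+1; sign (−1)^0·+1^5·+1^3 = +1.
|Ram(-29, -1798)| = 2, even; anisotropic at {2, ∞}.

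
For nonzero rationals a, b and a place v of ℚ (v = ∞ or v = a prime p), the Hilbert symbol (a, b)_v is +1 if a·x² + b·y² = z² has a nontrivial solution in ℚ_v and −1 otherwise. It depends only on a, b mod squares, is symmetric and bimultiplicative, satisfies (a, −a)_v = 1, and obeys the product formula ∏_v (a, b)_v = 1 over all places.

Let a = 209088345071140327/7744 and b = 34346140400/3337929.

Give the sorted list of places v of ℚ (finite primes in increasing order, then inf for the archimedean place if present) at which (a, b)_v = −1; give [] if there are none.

[2, 19]

(a, b) ≡ (247, 4199) mod (ℚ^×)²; places V = {2, 3, 5, 7, 11, 13, 17, 19, 29, 41, ∞}.
(a,b)_41: α=2, u≡31; β=0, v≡26 (mod 41); (31|41)=+1, (26|41)=-1; sign (−1)^0·+1^0·-1^2 = +1.
(a,b)_19: α=3, u≡12; β=1, v≡13 (mod 19); (12|19)=-1, (13|19)=-1; sign (−1)^1·-1^1·-1^3 = -1.
(a,b)_13: α=7, u≡2; β=3, v≡5 (mod 13); (2|13)=-1, (5|13)=-1; sign (−1)^0·-1^3·-1^7 = +1.
(a,b)_3: α=0, u≡1; β=-4, v≡2 (mod 3); (1|3)=+1, (2|3)=-1; sign (−1)^0·+1^-4·-1^0 = +1.
(a,b)_17: α=2, u≡8; β=1, v≡15 (mod 17); (8|17)=+1, (15|17)=+1; sign (−1)^0·+1^1·+1^2 = +1.
(a,b)_∞: sgn(247)=+, sgn(4199)=+, so +1.
(a,b)_5: α=0, u≡3; β=2, v≡4 (mod 5); (3|5)=-1, (4|5)=+1; sign (−1)^0·-1^2·+1^0 = +1.
(a,b)_2: α=-6, β=4; u≡7, v≡7 (mod 8); ε(u)ε(v)=1·1, αω(v)=-6·0, βω(u)=4·0; sum ≡ 1  ⇒  -1.
(a,b)_7: α=0, u≡1; β=-2, v≡3 (mod 7); (1|7)=+1, (3|7)=-1; sign (−1)^0·+1^-2·-1^0 = +1.
(a,b)_11: α=-2, u≡5; β=2, v≡7 (mod 11); (5|11)=+1, (7|11)=-1; sign (−1)^0·+1^2·-1^-2 = +1.
(a,b)_29: α=0, u≡14; β=-2, v≡22 (mod 29); (14|29)=-1, (22|29)=+1; sign (−1)^0·-1^-2·+1^0 = +1.
(247, 4199 / ℚ) ramifies at {2, 19}: a division algebra.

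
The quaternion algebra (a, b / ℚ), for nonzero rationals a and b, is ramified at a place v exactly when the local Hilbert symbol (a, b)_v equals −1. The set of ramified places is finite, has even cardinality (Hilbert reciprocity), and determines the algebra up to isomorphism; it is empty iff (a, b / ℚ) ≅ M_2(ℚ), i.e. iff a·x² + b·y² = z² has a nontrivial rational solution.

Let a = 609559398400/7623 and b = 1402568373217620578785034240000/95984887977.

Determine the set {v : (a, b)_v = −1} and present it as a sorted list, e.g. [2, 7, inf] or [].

Mod squares: a ≡ 166676398, b ≡ 282982. Check v ∈ {∞, 2, 3, 5, 7, 11, 17, 19, 23, 29, 31, 41}.
v=29: a=29^1·(≡17), b=29^3·(≡21) mod 29; (17|29)=-1, (21|29)=-1; (−1)^{1·3·14}·(-1)^3·(-1)^1 = +1.
v=23: a=23^0·(≡21), b=23^-2·(≡8) mod 23; (21|23)=-1, (8|23)=+1; (−1)^{0·-2·11}·(-1)^-2·(+1)^0 = +1.
v=7: a=7^-1·(≡2), b=7^1·(≡2) mod 7; (2|7)=+1, (2|7)=+1; (−1)^{-1·1·3}·(+1)^1·(+1)^-1 = -1.
v=2: v_2(a)=11, v_2(b)=39; units ≡ 7, 3 (mod 8); ε·ε+αω+βω = 1·1+11·1+39·0 ≡ 0  ⇒  (a,b)_2 = +1.
v=41: a=41^1·(≡4), b=41^3·(≡22) mod 41; (4|41)=+1, (22|41)=-1; (−1)^{1·3·20}·(+1)^3·(-1)^1 = -1.
v=31: a=31^1·(≡14), b=31^2·(≡9) mod 31; (14|31)=+1, (9|31)=+1; (−1)^{1·2·15}·(+1)^2·(+1)^1 = +1.
v=∞: 166676398 > 0 and 282982 > 0  ⇒  (a,b)_∞ = +1.
v=17: a=17^1·(≡16), b=17^-1·(≡11) mod 17; (16|17)=+1, (11|17)=-1; (−1)^{1·-1·8}·(+1)^-1·(-1)^1 = -1.
v=3: a=3^-2·(≡1), b=3^-6·(≡1) mod 3; (1|3)=+1, (1|3)=+1; (−1)^{-2·-6·1}·(+1)^-6·(+1)^-2 = +1.
v=11: a=11^-2·(≡5), b=11^-4·(≡8) mod 11; (5|11)=+1, (8|11)=-1; (−1)^{-2·-4·5}·(+1)^-4·(-1)^-2 = +1.
v=5: a=5^2·(≡2), b=5^4·(≡2) mod 5; (2|5)=-1, (2|5)=-1; (−1)^{2·4·2}·(-1)^4·(-1)^2 = +1.
v=19: a=19^1·(≡7), b=19^2·(≡10) mod 19; (7|19)=+1, (10|19)=-1; (−1)^{1·2·9}·(+1)^2·(-1)^1 = -1.
Ram(166676398, 282982) = {7, 17, 19, 41}; no ℚ_7-point on the conic.

[7, 17, 19, 41]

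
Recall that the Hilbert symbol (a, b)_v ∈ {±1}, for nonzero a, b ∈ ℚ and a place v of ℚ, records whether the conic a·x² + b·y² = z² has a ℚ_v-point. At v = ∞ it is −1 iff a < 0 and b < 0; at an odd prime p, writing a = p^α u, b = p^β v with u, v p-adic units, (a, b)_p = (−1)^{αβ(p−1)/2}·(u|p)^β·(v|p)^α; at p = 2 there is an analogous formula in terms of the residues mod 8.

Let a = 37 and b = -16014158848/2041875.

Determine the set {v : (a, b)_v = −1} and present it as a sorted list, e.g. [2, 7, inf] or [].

[17, 37]

(a, b) ≡ (37, -88689) mod (ℚ^×)²; places V = {2, 3, 5, 11, 17, 23, 37, 47, ∞}.
(a,b)_∞: sgn(37)=+, sgn(-88689)=−, so +1.
(a,b)_3: α=0, u≡1; β=-3, v≡2 (mod 3); (1|3)=+1, (2|3)=-1; sign (−1)^0·+1^-3·-1^0 = +1.
(a,b)_37: α=1, u≡1; β=1, v≡8 (mod 37); (1|37)=+1, (8|37)=-1; sign (−1)^0·+1^1·-1^1 = -1.
(a,b)_5: α=0, u≡2; β=-4, v≡1 (mod 5); (2|5)=-1, (1|5)=+1; sign (−1)^0·-1^-4·+1^0 = +1.
(a,b)_11: α=0, u≡4; β=-2, v≡5 (mod 11); (4|11)=+1, (5|11)=+1; sign (−1)^0·+1^-2·+1^0 = +1.
(a,b)_47: α=0, u≡37; β=1, v≡40 (mod 47); (37|47)=+1, (40|47)=-1; sign (−1)^0·+1^1·-1^0 = +1.
(a,b)_2: α=0, β=10; u≡5, v≡7 (mod 8); ε(u)ε(v)=0·1, αω(v)=0·0, βω(u)=10·1; sum ≡ 0  ⇒  +1.
(a,b)_23: α=0, u≡14; β=2, v≡22 (mod 23); (14|23)=-1, (22|23)=-1; sign (−1)^0·-1^2·-1^0 = +1.
(a,b)_17: α=0, u≡3; β=1, v≡9 (mod 17); (3|17)=-1, (9|17)=+1; sign (−1)^0·-1^1·+1^0 = -1.
|Ram(37, -88689)| = 2, even; anisotropic at {17, 37}.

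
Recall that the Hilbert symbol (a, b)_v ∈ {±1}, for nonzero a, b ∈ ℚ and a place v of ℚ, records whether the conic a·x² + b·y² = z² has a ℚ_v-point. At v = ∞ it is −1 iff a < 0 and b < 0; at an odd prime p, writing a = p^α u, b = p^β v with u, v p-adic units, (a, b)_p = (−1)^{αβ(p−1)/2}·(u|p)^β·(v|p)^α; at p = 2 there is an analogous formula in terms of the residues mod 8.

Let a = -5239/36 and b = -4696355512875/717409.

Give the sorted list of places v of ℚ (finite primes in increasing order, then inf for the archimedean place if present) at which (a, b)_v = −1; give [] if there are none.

[3, 23, 37, inf]

Mod squares: a ≡ -31, b ≡ -395715. Check v ∈ {∞, 2, 3, 5, 7, 11, 13, 23, 31, 37, 53}.
v=23: a=23^0·(≡11), b=23^1·(≡20) mod 23; (11|23)=-1, (20|23)=-1; (−1)^{0·1·11}·(-1)^1·(-1)^0 = -1.
v=13: a=13^2·(≡6), b=13^2·(≡2) mod 13; (6|13)=-1, (2|13)=-1; (−1)^{2·2·6}·(-1)^2·(-1)^2 = +1.
v=2: v_2(a)=-2, v_2(b)=0; units ≡ 1, 5 (mod 8); ε·ε+αω+βω = 0·0+-2·1+0·0 ≡ 0  ⇒  (a,b)_2 = +1.
v=53: a=53^0·(≡12), b=53^2·(≡43) mod 53; (12|53)=-1, (43|53)=+1; (−1)^{0·2·26}·(-1)^2·(+1)^0 = +1.
v=∞: -31 < 0 and -395715 < 0  ⇒  (a,b)_∞ = -1.
v=3: a=3^-2·(≡2), b=3^1·(≡2) mod 3; (2|3)=-1, (2|3)=-1; (−1)^{-2·1·1}·(-1)^1·(-1)^-2 = -1.
v=11: a=11^0·(≡10), b=11^-4·(≡8) mod 11; (10|11)=-1, (8|11)=-1; (−1)^{0·-4·5}·(-1)^-4·(-1)^0 = +1.
v=7: a=7^0·(≡4), b=7^-2·(≡4) mod 7; (4|7)=+1, (4|7)=+1; (−1)^{0·-2·3}·(+1)^-2·(+1)^0 = +1.
v=31: a=31^1·(≡22), b=31^1·(≡16) mod 31; (22|31)=-1, (16|31)=+1; (−1)^{1·1·15}·(-1)^1·(+1)^1 = +1.
v=37: a=37^0·(≡22), b=37^1·(≡35) mod 37; (22|37)=-1, (35|37)=-1; (−1)^{0·1·18}·(-1)^1·(-1)^0 = -1.
v=5: a=5^0·(≡1), b=5^3·(≡3) mod 5; (1|5)=+1, (3|5)=-1; (−1)^{0·3·2}·(+1)^3·(-1)^0 = +1.
|Ram(-31, -395715)| = 4, even; anisotropic at {3, 23, 37, ∞}.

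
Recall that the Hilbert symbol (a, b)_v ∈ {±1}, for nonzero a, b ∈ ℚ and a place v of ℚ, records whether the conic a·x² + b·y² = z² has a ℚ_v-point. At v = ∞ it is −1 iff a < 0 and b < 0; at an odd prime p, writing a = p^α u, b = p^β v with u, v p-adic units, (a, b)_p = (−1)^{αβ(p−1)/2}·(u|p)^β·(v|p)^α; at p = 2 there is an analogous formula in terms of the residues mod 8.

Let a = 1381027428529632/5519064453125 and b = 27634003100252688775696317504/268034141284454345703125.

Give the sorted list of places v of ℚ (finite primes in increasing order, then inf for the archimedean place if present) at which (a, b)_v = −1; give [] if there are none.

[2, 3, 5, 13]

(a, b) ≡ (390, 5) mod (ℚ^×)²; places V = {2, 3, 5, 13, 37, 41, 43, ∞}.
(a,b)_13: α=3, u≡12; β=8, v≡5 (mod 13); (12|13)=+1, (5|13)=-1; sign (−1)^0·+1^8·-1^3 = -1.
(a,b)_3: α=15, u≡1; β=24, v≡2 (mod 3); (1|3)=+1, (2|3)=-1; sign (−1)^0·+1^24·-1^15 = -1.
(a,b)_43: α=0, u≡30; β=-2, v≡26 (mod 43); (30|43)=-1, (26|43)=-1; sign (−1)^0·-1^-2·-1^0 = +1.
(a,b)_37: α=2, u≡14; β=4, v≡35 (mod 37); (14|37)=-1, (35|37)=-1; sign (−1)^0·-1^4·-1^2 = +1.
(a,b)_5: α=-9, u≡2; β=-15, v≡1 (mod 5); (2|5)=-1, (1|5)=+1; sign (−1)^0·-1^-15·+1^-9 = -1.
(a,b)_41: α=-4, u≡20; β=-6, v≡9 (mod 41); (20|41)=+1, (9|41)=+1; sign (−1)^0·+1^-6·+1^-4 = +1.
(a,b)_∞: sgn(390)=+, sgn(5)=+, so +1.
(a,b)_2: α=5, β=6; u≡3, v≡5 (mod 8); ε(u)ε(v)=1·0, αω(v)=5·1, βω(u)=6·1; sum ≡ 1  ⇒  -1.
|Ram(390, 5)| = 4, even; anisotropic at {2, 3, 5, 13}.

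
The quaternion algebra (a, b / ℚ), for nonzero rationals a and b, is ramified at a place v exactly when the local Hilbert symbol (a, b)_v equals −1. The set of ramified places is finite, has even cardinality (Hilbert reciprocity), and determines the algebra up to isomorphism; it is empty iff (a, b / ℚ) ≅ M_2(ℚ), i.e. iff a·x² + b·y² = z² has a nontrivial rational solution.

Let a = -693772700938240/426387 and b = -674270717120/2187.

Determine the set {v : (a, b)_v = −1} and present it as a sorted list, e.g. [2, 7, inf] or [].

Mod squares: a ≡ -4845, b ≡ -36465. Check v ∈ {∞, 2, 3, 5, 7, 11, 13, 17, 19, 29}.
v=19: a=19^3·(≡4), b=19^2·(≡18) mod 19; (4|19)=+1, (18|19)=-1; (−1)^{3·2·9}·(+1)^2·(-1)^3 = -1.
v=17: a=17^1·(≡15), b=17^1·(≡12) mod 17; (15|17)=+1, (12|17)=-1; (−1)^{1·1·8}·(+1)^1·(-1)^1 = -1.
v=3: a=3^-1·(≡2), b=3^-7·(≡1) mod 3; (2|3)=-1, (1|3)=+1; (−1)^{-1·-7·1}·(-1)^-7·(+1)^-1 = +1.
v=5: a=5^1·(≡1), b=5^1·(≡3) mod 5; (1|5)=+1, (3|5)=-1; (−1)^{1·1·2}·(+1)^1·(-1)^1 = -1.
v=29: a=29^-2·(≡14), b=29^0·(≡11) mod 29; (14|29)=-1, (11|29)=-1; (−1)^{-2·0·14}·(-1)^0·(-1)^-2 = +1.
v=2: v_2(a)=12, v_2(b)=6; units ≡ 3, 7 (mod 8); ε·ε+αω+βω = 1·1+12·0+6·1 ≡ 1  ⇒  (a,b)_2 = -1.
v=13: a=13^-2·(≡12), b=13^1·(≡9) mod 13; (12|13)=+1, (9|13)=+1; (−1)^{-2·1·6}·(+1)^1·(+1)^-2 = +1.
v=∞: -4845 < 0 and -36465 < 0  ⇒  (a,b)_∞ = -1.
v=11: a=11^2·(≡8), b=11^1·(≡8) mod 11; (8|11)=-1, (8|11)=-1; (−1)^{2·1·5}·(-1)^1·(-1)^2 = -1.
v=7: a=7^4·(≡3), b=7^4·(≡3) mod 7; (3|7)=-1, (3|7)=-1; (−1)^{4·4·3}·(-1)^4·(-1)^4 = +1.
(-4845, -36465 / ℚ) ramifies at {2, 5, 11, 17, 19, ∞}: a division algebra.

[2, 5, 11, 17, 19, inf]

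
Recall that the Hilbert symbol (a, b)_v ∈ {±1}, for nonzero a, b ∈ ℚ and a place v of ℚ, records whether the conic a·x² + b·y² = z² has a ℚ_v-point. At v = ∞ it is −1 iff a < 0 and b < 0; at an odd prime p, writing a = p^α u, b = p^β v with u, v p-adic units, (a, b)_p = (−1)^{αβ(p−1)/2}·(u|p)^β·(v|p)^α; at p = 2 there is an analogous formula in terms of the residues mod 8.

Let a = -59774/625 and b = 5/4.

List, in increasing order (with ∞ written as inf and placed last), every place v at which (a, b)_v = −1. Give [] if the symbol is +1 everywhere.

(a, b) ≡ (-494, 5) mod (ℚ^×)²; places V = {2, 5, 11, 13, 19, ∞}.
(a,b)_13: α=1, u≡4; β=0, v≡11 (mod 13); (4|13)=+1, (11|13)=-1; sign (−1)^0·+1^0·-1^1 = -1.
(a,b)_2: α=1, β=-2; u≡1, v≡5 (mod 8); ε(u)ε(v)=0·0, αω(v)=1·1, βω(u)=-2·0; sum ≡ 1  ⇒  -1.
(a,b)_19: α=1, u≡15; β=0, v≡6 (mod 19); (15|19)=-1, (6|19)=+1; sign (−1)^0·-1^0·+1^1 = +1.
(a,b)_11: α=2, u≡5; β=0, v≡4 (mod 11); (5|11)=+1, (4|11)=+1; sign (−1)^0·+1^0·+1^2 = +1.
(a,b)_∞: sgn(-494)=−, sgn(5)=+, so +1.
(a,b)_5: α=-4, u≡1; β=1, v≡4 (mod 5); (1|5)=+1, (4|5)=+1; sign (−1)^0·+1^1·+1^-4 = +1.
(-494, 5 / ℚ) ramifies at {2, 13}: a division algebra.

[2, 13]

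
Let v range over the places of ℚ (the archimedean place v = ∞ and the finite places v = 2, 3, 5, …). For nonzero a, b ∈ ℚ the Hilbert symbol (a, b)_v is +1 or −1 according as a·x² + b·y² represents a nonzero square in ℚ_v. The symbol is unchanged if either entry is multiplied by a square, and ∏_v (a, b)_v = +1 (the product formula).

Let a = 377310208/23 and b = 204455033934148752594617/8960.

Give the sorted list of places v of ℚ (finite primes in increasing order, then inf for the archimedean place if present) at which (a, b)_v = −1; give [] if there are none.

(a, b) ≡ (8474741, 37555) mod (ℚ^×)²; places V = {2, 5, 7, 11, 19, 23, 29, 37, 41, 43, ∞}.
(a,b)_5: α=0, u≡1; β=-1, v≡1 (mod 5); (1|5)=+1, (1|5)=+1; sign (−1)^0·+1^-1·+1^0 = +1.
(a,b)_29: α=0, u≡25; β=1, v≡26 (mod 29); (25|29)=+1, (26|29)=-1; sign (−1)^0·+1^1·-1^0 = +1.
(a,b)_37: α=0, u≡18; β=1, v≡16 (mod 37); (18|37)=-1, (16|37)=+1; sign (−1)^0·-1^1·+1^0 = -1.
(a,b)_19: α=1, u≡3; β=4, v≡5 (mod 19); (3|19)=-1, (5|19)=+1; sign (−1)^0·-1^4·+1^1 = +1.
(a,b)_∞: sgn(8474741)=+, sgn(37555)=+, so +1.
(a,b)_7: α=0, u≡1; β=-1, v≡6 (mod 7); (1|7)=+1, (6|7)=-1; sign (−1)^0·+1^-1·-1^0 = +1.
(a,b)_11: α=1, u≡2; β=0, v≡5 (mod 11); (2|11)=-1, (5|11)=+1; sign (−1)^0·-1^0·+1^1 = +1.
(a,b)_43: α=1, u≡22; β=2, v≡14 (mod 43); (22|43)=-1, (14|43)=+1; sign (−1)^0·-1^2·+1^1 = +1.
(a,b)_41: α=1, u≡5; β=4, v≡36 (mod 41); (5|41)=+1, (36|41)=+1; sign (−1)^0·+1^4·+1^1 = +1.
(a,b)_2: α=10, β=-8; u≡5, v≡3 (mod 8); ε(u)ε(v)=0·1, αω(v)=10·1, βω(u)=-8·1; sum ≡ 0  ⇒  +1.
(a,b)_23: α=-1, u≡15; β=4, v≡22 (mod 23); (15|23)=-1, (22|23)=-1; sign (−1)^0·-1^4·-1^-1 = -1.
|Ram(8474741, 37555)| = 2, even; anisotropic at {23, 37}.

[23, 37]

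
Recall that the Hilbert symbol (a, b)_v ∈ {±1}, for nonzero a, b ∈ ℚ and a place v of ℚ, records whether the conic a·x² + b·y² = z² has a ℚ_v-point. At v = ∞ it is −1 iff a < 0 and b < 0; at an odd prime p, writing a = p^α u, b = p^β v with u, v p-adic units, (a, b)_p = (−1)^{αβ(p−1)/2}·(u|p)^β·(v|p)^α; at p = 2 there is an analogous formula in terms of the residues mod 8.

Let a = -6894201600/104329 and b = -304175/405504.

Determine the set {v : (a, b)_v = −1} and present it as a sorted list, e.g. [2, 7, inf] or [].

[3, 13, 31, inf]

(a, b) ≡ (-13299, -253) mod (ℚ^×)²; places V = {2, 3, 5, 11, 13, 17, 19, 23, 31, ∞}.
(a,b)_31: α=1, u≡2; β=0, v≡27 (mod 31); (2|31)=+1, (27|31)=-1; sign (−1)^0·+1^0·-1^1 = -1.
(a,b)_3: α=5, u≡1; β=-2, v≡2 (mod 3); (1|3)=+1, (2|3)=-1; sign (−1)^0·+1^-2·-1^5 = -1.
(a,b)_23: α=0, u≡8; β=3, v≡13 (mod 23); (8|23)=+1, (13|23)=+1; sign (−1)^0·+1^3·+1^0 = +1.
(a,b)_∞: sgn(-13299)=−, sgn(-253)=−, so -1.
(a,b)_5: α=2, u≡4; β=2, v≡2 (mod 5); (4|5)=+1, (2|5)=-1; sign (−1)^0·+1^2·-1^2 = +1.
(a,b)_11: α=1, u≡5; β=-1, v≡10 (mod 11); (5|11)=+1, (10|11)=-1; sign (−1)^1·+1^-1·-1^1 = +1.
(a,b)_13: α=1, u≡12; β=0, v≡8 (mod 13); (12|13)=+1, (8|13)=-1; sign (−1)^0·+1^0·-1^1 = -1.
(a,b)_17: α=-2, u≡6; β=0, v≡2 (mod 17); (6|17)=-1, (2|17)=+1; sign (−1)^0·-1^0·+1^-2 = +1.
(a,b)_19: α=-2, u≡1; β=0, v≡12 (mod 19); (1|19)=+1, (12|19)=-1; sign (−1)^0·+1^0·-1^-2 = +1.
(a,b)_2: α=8, β=-12; u≡5, v≡3 (mod 8); ε(u)ε(v)=0·1, αω(v)=8·1, βω(u)=-12·1; sum ≡ 0  ⇒  +1.
(-13299, -253 / ℚ) ramifies at {3, 13, 31, ∞}: a division algebra.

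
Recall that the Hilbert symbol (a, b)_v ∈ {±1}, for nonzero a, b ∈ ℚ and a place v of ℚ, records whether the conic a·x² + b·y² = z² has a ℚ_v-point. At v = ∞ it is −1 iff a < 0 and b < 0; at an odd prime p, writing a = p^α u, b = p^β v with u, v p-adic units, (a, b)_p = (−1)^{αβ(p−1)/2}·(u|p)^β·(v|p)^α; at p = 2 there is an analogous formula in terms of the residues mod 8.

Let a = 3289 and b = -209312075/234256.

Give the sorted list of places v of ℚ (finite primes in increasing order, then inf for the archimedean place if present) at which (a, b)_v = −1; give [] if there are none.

(a, b) ≡ (3289, -323) mod (ℚ^×)²; places V = {2, 5, 7, 11, 13, 17, 19, 23, ∞}.
(a,b)_7: α=0, u≡6; β=2, v≡5 (mod 7); (6|7)=-1, (5|7)=-1; sign (−1)^0·-1^2·-1^0 = +1.
(a,b)_2: α=0, β=-4; u≡1, v≡5 (mod 8); ε(u)ε(v)=0·0, αω(v)=0·1, βω(u)=-4·0; sum ≡ 0  ⇒  +1.
(a,b)_5: α=0, u≡4; β=2, v≡2 (mod 5); (4|5)=+1, (2|5)=-1; sign (−1)^0·+1^2·-1^0 = +1.
(a,b)_∞: sgn(3289)=+, sgn(-323)=−, so +1.
(a,b)_11: α=1, u≡2; β=-4, v≡10 (mod 11); (2|11)=-1, (10|11)=-1; sign (−1)^0·-1^-4·-1^1 = -1.
(a,b)_17: α=0, u≡8; β=1, v≡1 (mod 17); (8|17)=+1, (1|17)=+1; sign (−1)^0·+1^1·+1^0 = +1.
(a,b)_13: α=1, u≡6; β=0, v≡6 (mod 13); (6|13)=-1, (6|13)=-1; sign (−1)^0·-1^0·-1^1 = -1.
(a,b)_23: α=1, u≡5; β=2, v≡17 (mod 23); (5|23)=-1, (17|23)=-1; sign (−1)^0·-1^2·-1^1 = -1.
(a,b)_19: α=0, u≡2; β=1, v≡12 (mod 19); (2|19)=-1, (12|19)=-1; sign (−1)^0·-1^1·-1^0 = -1.
(3289, -323 / ℚ) ramifies at {11, 13, 19, 23}: a division algebra.

[11, 13, 19, 23]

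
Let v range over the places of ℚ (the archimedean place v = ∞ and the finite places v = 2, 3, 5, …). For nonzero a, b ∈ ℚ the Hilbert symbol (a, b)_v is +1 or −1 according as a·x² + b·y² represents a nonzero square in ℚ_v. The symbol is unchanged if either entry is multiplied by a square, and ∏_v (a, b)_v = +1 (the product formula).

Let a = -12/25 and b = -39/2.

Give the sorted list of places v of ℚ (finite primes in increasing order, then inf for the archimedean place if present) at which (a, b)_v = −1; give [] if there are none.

[2, inf]

Mod squares: a ≡ -3, b ≡ -78. Check v ∈ {∞, 2, 3, 5, 13}.
v=5: a=5^-2·(≡3), b=5^0·(≡3) mod 5; (3|5)=-1, (3|5)=-1; (−1)^{-2·0·2}·(-1)^0·(-1)^-2 = +1.
v=∞: -3 < 0 and -78 < 0  ⇒  (a,b)_∞ = -1.
v=13: a=13^0·(≡12), b=13^1·(≡5) mod 13; (12|13)=+1, (5|13)=-1; (−1)^{0·1·6}·(+1)^1·(-1)^0 = +1.
v=3: a=3^1·(≡2), b=3^1·(≡1) mod 3; (2|3)=-1, (1|3)=+1; (−1)^{1·1·1}·(-1)^1·(+1)^1 = +1.
v=2: v_2(a)=2, v_2(b)=-1; units ≡ 5, 1 (mod 8); ε·ε+αω+βω = 0·0+2·0+-1·1 ≡ 1  ⇒  (a,b)_2 = -1.
Ram(-3, -78) = {2, ∞}; no ℚ_2-point on the conic.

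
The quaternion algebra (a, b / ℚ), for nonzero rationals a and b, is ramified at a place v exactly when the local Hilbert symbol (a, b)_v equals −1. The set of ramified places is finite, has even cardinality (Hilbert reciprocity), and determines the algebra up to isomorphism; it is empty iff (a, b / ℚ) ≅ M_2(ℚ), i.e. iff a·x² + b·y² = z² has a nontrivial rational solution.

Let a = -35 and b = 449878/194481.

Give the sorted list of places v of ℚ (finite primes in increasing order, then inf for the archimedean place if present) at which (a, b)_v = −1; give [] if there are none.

Mod squares: a ≡ -35, b ≡ 22. Check v ∈ {∞, 2, 3, 5, 7, 11, 13}.
v=13: a=13^0·(≡4), b=13^2·(≡10) mod 13; (4|13)=+1, (10|13)=+1; (−1)^{0·2·6}·(+1)^2·(+1)^0 = +1.
v=∞: -35 < 0 and 22 > 0  ⇒  (a,b)_∞ = +1.
v=5: a=5^1·(≡3), b=5^0·(≡3) mod 5; (3|5)=-1, (3|5)=-1; (−1)^{1·0·2}·(-1)^0·(-1)^1 = -1.
v=7: a=7^1·(≡2), b=7^-4·(≡4) mod 7; (2|7)=+1, (4|7)=+1; (−1)^{1·-4·3}·(+1)^-4·(+1)^1 = +1.
v=3: a=3^0·(≡1), b=3^-4·(≡1) mod 3; (1|3)=+1, (1|3)=+1; (−1)^{0·-4·1}·(+1)^-4·(+1)^0 = +1.
v=2: v_2(a)=0, v_2(b)=1; units ≡ 5, 3 (mod 8); ε·ε+αω+βω = 0·1+0·1+1·1 ≡ 1  ⇒  (a,b)_2 = -1.
v=11: a=11^0·(≡9), b=11^3·(≡8) mod 11; (9|11)=+1, (8|11)=-1; (−1)^{0·3·5}·(+1)^3·(-1)^0 = +1.
Ram(-35, 22) = {2, 5}; no ℚ_2-point on the conic.

[2, 5]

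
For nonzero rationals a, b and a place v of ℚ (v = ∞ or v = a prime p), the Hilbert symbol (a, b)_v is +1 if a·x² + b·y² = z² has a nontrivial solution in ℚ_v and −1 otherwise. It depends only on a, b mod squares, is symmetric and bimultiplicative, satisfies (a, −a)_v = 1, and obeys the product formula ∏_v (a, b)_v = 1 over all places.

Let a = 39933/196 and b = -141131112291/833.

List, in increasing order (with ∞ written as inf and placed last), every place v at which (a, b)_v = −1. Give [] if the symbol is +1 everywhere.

Mod squares: a ≡ 493, b ≡ -208403. Check v ∈ {∞, 2, 3, 7, 13, 17, 23, 29, 41}.
v=2: v_2(a)=-2, v_2(b)=0; units ≡ 5, 5 (mod 8); ε·ε+αω+βω = 0·0+-2·1+0·1 ≡ 0  ⇒  (a,b)_2 = +1.
v=3: a=3^4·(≡1), b=3^4·(≡1) mod 3; (1|3)=+1, (1|3)=+1; (−1)^{4·4·1}·(+1)^4·(+1)^4 = +1.
v=23: a=23^0·(≡10), b=23^1·(≡9) mod 23; (10|23)=-1, (9|23)=+1; (−1)^{0·1·11}·(-1)^1·(+1)^0 = -1.
v=13: a=13^0·(≡10), b=13^3·(≡6) mod 13; (10|13)=+1, (6|13)=-1; (−1)^{0·3·6}·(+1)^3·(-1)^0 = +1.
v=41: a=41^0·(≡32), b=41^1·(≡37) mod 41; (32|41)=+1, (37|41)=+1; (−1)^{0·1·20}·(+1)^1·(+1)^0 = +1.
v=29: a=29^1·(≡27), b=29^2·(≡28) mod 29; (27|29)=-1, (28|29)=+1; (−1)^{1·2·14}·(-1)^2·(+1)^1 = +1.
v=17: a=17^1·(≡6), b=17^-1·(≡15) mod 17; (6|17)=-1, (15|17)=+1; (−1)^{1·-1·8}·(-1)^-1·(+1)^1 = -1.
v=7: a=7^-2·(≡3), b=7^-2·(≡2) mod 7; (3|7)=-1, (2|7)=+1; (−1)^{-2·-2·3}·(-1)^-2·(+1)^-2 = +1.
v=∞: 493 > 0 and -208403 < 0  ⇒  (a,b)_∞ = +1.
|Ram(493, -208403)| = 2, even; anisotropic at {17, 23}.

[17, 23]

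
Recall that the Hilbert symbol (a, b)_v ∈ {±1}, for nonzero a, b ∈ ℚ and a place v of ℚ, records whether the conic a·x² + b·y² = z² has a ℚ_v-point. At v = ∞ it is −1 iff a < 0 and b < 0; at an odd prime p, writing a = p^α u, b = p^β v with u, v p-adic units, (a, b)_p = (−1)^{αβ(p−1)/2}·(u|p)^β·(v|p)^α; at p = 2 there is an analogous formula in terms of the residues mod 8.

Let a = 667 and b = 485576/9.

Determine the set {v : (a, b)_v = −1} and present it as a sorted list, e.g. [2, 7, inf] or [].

[2, 29]

Mod squares: a ≡ 667, b ≡ 121394. Check v ∈ {∞, 2, 3, 7, 13, 23, 29}.
v=2: v_2(a)=0, v_2(b)=3; units ≡ 3, 1 (mod 8); ε·ε+αω+βω = 1·0+0·0+3·1 ≡ 1  ⇒  (a,b)_2 = -1.
v=13: a=13^0·(≡4), b=13^1·(≡9) mod 13; (4|13)=+1, (9|13)=+1; (−1)^{0·1·6}·(+1)^1·(+1)^0 = +1.
v=3: a=3^0·(≡1), b=3^-2·(≡2) mod 3; (1|3)=+1, (2|3)=-1; (−1)^{0·-2·1}·(+1)^-2·(-1)^0 = +1.
v=∞: 667 > 0 and 121394 > 0  ⇒  (a,b)_∞ = +1.
v=23: a=23^1·(≡6), b=23^1·(≡10) mod 23; (6|23)=+1, (10|23)=-1; (−1)^{1·1·11}·(+1)^1·(-1)^1 = +1.
v=29: a=29^1·(≡23), b=29^1·(≡27) mod 29; (23|29)=+1, (27|29)=-1; (−1)^{1·1·14}·(+1)^1·(-1)^1 = -1.
v=7: a=7^0·(≡2), b=7^1·(≡6) mod 7; (2|7)=+1, (6|7)=-1; (−1)^{0·1·3}·(+1)^1·(-1)^0 = +1.
(667, 121394 / ℚ) ramifies at {2, 29}: a division algebra.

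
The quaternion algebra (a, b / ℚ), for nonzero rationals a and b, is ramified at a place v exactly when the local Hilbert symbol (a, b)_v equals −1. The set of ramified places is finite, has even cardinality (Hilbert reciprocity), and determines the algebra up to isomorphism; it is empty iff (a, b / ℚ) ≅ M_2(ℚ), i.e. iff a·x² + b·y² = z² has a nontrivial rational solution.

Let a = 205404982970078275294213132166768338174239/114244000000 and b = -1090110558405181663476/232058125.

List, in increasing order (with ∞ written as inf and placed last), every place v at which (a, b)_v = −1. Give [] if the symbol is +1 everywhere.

[2, 7, 13, 23, 29, 41]

Mod squares: a ≡ 889111, b ≡ -321026433. Check v ∈ {∞, 2, 3, 5, 7, 13, 23, 29, 31, 41, 43}.
v=13: a=13^-4·(≡6), b=13^-5·(≡4) mod 13; (6|13)=-1, (4|13)=+1; (−1)^{-4·-5·6}·(-1)^-5·(+1)^-4 = -1.
v=5: a=5^-6·(≡4), b=5^-4·(≡3) mod 5; (4|5)=+1, (3|5)=-1; (−1)^{-6·-4·2}·(+1)^-4·(-1)^-6 = +1.
v=2: v_2(a)=-8, v_2(b)=2; units ≡ 7, 7 (mod 8); ε·ε+αω+βω = 1·1+-8·0+2·0 ≡ 1  ⇒  (a,b)_2 = -1.
v=31: a=31^5·(≡11), b=31^2·(≡9) mod 31; (11|31)=-1, (9|31)=+1; (−1)^{5·2·15}·(-1)^2·(+1)^5 = +1.
v=43: a=43^3·(≡7), b=43^1·(≡10) mod 43; (7|43)=-1, (10|43)=+1; (−1)^{3·1·21}·(-1)^1·(+1)^3 = +1.
v=41: a=41^2·(≡27), b=41^1·(≡21) mod 41; (27|41)=-1, (21|41)=+1; (−1)^{2·1·20}·(-1)^1·(+1)^2 = -1.
v=23: a=23^3·(≡14), b=23^1·(≡19) mod 23; (14|23)=-1, (19|23)=-1; (−1)^{3·1·11}·(-1)^1·(-1)^3 = -1.
v=7: a=7^8·(≡5), b=7^5·(≡1) mod 7; (5|7)=-1, (1|7)=+1; (−1)^{8·5·3}·(-1)^5·(+1)^8 = -1.
v=∞: 889111 > 0 and -321026433 < 0  ⇒  (a,b)_∞ = +1.
v=3: a=3^22·(≡1), b=3^15·(≡1) mod 3; (1|3)=+1, (1|3)=+1; (−1)^{22·15·1}·(+1)^15·(+1)^22 = +1.
v=29: a=29^3·(≡1), b=29^1·(≡27) mod 29; (1|29)=+1, (27|29)=-1; (−1)^{3·1·14}·(+1)^1·(-1)^3 = -1.
|Ram(889111, -321026433)| = 6, even; anisotropic at {2, 7, 13, 23, 29, 41}.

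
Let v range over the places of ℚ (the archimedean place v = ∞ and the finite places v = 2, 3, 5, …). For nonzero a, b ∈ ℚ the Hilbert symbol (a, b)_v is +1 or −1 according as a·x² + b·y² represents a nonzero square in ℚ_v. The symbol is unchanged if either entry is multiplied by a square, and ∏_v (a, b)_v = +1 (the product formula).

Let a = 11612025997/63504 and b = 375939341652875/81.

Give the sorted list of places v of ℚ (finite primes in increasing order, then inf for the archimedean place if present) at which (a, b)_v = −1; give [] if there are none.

(a, b) ≡ (13, 16835) mod (ℚ^×)²; places V = {2, 3, 5, 7, 11, 13, 19, 37, ∞}.
(a,b)_2: α=-4, β=0; u≡5, v≡3 (mod 8); ε(u)ε(v)=0·1, αω(v)=-4·1, βω(u)=0·1; sum ≡ 0  ⇒  +1.
(a,b)_19: α=2, u≡3; β=2, v≡4 (mod 19); (3|19)=-1, (4|19)=+1; sign (−1)^0·-1^2·+1^2 = +1.
(a,b)_7: α=-2, u≡5; β=1, v≡1 (mod 7); (5|7)=-1, (1|7)=+1; sign (−1)^0·-1^1·+1^-2 = -1.
(a,b)_3: α=-4, u≡1; β=-4, v≡2 (mod 3); (1|3)=+1, (2|3)=-1; sign (−1)^0·+1^-4·-1^-4 = +1.
(a,b)_11: α=4, u≡6; β=4, v≡3 (mod 11); (6|11)=-1, (3|11)=+1; sign (−1)^0·-1^4·+1^4 = +1.
(a,b)_∞: sgn(13)=+, sgn(16835)=+, so +1.
(a,b)_13: α=3, u≡9; β=3, v≡11 (mod 13); (9|13)=+1, (11|13)=-1; sign (−1)^0·+1^3·-1^3 = -1.
(a,b)_37: α=0, u≡23; β=1, v≡16 (mod 37); (23|37)=-1, (16|37)=+1; sign (−1)^0·-1^1·+1^0 = -1.
(a,b)_5: α=0, u≡3; β=3, v≡3 (mod 5); (3|5)=-1, (3|5)=-1; sign (−1)^0·-1^3·-1^0 = -1.
|Ram(13, 16835)| = 4, even; anisotropic at {5, 7, 13, 37}.

[5, 7, 13, 37]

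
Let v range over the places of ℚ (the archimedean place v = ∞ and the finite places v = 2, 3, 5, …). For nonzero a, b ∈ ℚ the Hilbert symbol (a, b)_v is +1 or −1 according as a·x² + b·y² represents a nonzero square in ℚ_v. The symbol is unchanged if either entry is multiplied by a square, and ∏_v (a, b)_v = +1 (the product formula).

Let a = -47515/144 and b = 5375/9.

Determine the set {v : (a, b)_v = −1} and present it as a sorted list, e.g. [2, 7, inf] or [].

Mod squares: a ≡ -47515, b ≡ 215. Check v ∈ {∞, 2, 3, 5, 13, 17, 43}.
v=3: a=3^-2·(≡2), b=3^-2·(≡2) mod 3; (2|3)=-1, (2|3)=-1; (−1)^{-2·-2·1}·(-1)^-2·(-1)^-2 = +1.
v=17: a=17^1·(≡14), b=17^0·(≡6) mod 17; (14|17)=-1, (6|17)=-1; (−1)^{1·0·8}·(-1)^0·(-1)^1 = -1.
v=∞: -47515 < 0 and 215 > 0  ⇒  (a,b)_∞ = +1.
v=2: v_2(a)=-4, v_2(b)=0; units ≡ 5, 7 (mod 8); ε·ε+αω+βω = 0·1+-4·0+0·1 ≡ 0  ⇒  (a,b)_2 = +1.
v=43: a=43^1·(≡41), b=43^1·(≡33) mod 43; (41|43)=+1, (33|43)=-1; (−1)^{1·1·21}·(+1)^1·(-1)^1 = +1.
v=5: a=5^1·(≡3), b=5^3·(≡2) mod 5; (3|5)=-1, (2|5)=-1; (−1)^{1·3·2}·(-1)^3·(-1)^1 = +1.
v=13: a=13^1·(≡11), b=13^0·(≡5) mod 13; (11|13)=-1, (5|13)=-1; (−1)^{1·0·6}·(-1)^0·(-1)^1 = -1.
Ram(-47515, 215) = {13, 17}; no ℚ_13-point on the conic.

[13, 17]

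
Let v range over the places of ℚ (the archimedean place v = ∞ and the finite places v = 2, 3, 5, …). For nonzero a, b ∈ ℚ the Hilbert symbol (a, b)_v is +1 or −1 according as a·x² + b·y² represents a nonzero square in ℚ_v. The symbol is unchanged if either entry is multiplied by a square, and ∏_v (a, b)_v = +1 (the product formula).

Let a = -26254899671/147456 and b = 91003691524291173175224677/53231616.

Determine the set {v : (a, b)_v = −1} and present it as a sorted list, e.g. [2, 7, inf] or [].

(a, b) ≡ (-391391, 2093) mod (ℚ^×)²; places V = {2, 3, 7, 11, 13, 17, 19, 23, 37, ∞}.
(a,b)_∞: sgn(-391391)=−, sgn(2093)=+, so +1.
(a,b)_7: α=3, u≡5; β=5, v≡3 (mod 7); (5|7)=-1, (3|7)=-1; sign (−1)^1·-1^5·-1^3 = -1.
(a,b)_23: α=1, u≡13; β=3, v≡15 (mod 23); (13|23)=+1, (15|23)=-1; sign (−1)^1·+1^3·-1^1 = +1.
(a,b)_19: α=0, u≡5; β=-2, v≡12 (mod 19); (5|19)=+1, (12|19)=-1; sign (−1)^0·+1^-2·-1^0 = +1.
(a,b)_17: α=1, u≡6; β=4, v≡8 (mod 17); (6|17)=-1, (8|17)=+1; sign (−1)^0·-1^4·+1^1 = +1.
(a,b)_37: α=2, u≡8; β=2, v≡21 (mod 37); (8|37)=-1, (21|37)=+1; sign (−1)^0·-1^2·+1^2 = +1.
(a,b)_11: α=1, u≡1; β=6, v≡4 (mod 11); (1|11)=+1, (4|11)=+1; sign (−1)^0·+1^6·+1^1 = +1.
(a,b)_13: α=1, u≡4; β=3, v≡5 (mod 13); (4|13)=+1, (5|13)=-1; sign (−1)^0·+1^3·-1^1 = -1.
(a,b)_2: α=-14, β=-14; u≡1, v≡5 (mod 8); ε(u)ε(v)=0·0, αω(v)=-14·1, βω(u)=-14·0; sum ≡ 0  ⇒  +1.
(a,b)_3: α=-2, u≡1; β=-2, v≡2 (mod 3); (1|3)=+1, (2|3)=-1; sign (−1)^0·+1^-2·-1^-2 = +1.
|Ram(-391391, 2093)| = 2, even; anisotropic at {7, 13}.

[7, 13]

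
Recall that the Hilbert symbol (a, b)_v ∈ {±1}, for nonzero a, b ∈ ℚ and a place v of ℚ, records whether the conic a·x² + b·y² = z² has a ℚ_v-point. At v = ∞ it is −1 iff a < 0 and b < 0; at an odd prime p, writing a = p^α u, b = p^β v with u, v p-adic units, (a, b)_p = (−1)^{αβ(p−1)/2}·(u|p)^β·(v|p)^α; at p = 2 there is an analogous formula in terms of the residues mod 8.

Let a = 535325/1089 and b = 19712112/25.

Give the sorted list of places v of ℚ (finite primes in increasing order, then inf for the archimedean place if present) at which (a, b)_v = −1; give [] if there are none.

(a, b) ≡ (437, 87) mod (ℚ^×)²; places V = {2, 3, 5, 7, 11, 17, 19, 23, 29, ∞}.
(a,b)_∞: sgn(437)=+, sgn(87)=+, so +1.
(a,b)_3: α=-2, u≡2; β=1, v≡2 (mod 3); (2|3)=-1, (2|3)=-1; sign (−1)^0·-1^1·-1^-2 = -1.
(a,b)_5: α=2, u≡2; β=-2, v≡2 (mod 5); (2|5)=-1, (2|5)=-1; sign (−1)^0·-1^-2·-1^2 = +1.
(a,b)_19: α=1, u≡6; β=0, v≡5 (mod 19); (6|19)=+1, (5|19)=+1; sign (−1)^0·+1^0·+1^1 = +1.
(a,b)_17: α=0, u≡12; β=2, v≡9 (mod 17); (12|17)=-1, (9|17)=+1; sign (−1)^0·-1^2·+1^0 = +1.
(a,b)_23: α=1, u≡20; β=0, v≡4 (mod 23); (20|23)=-1, (4|23)=+1; sign (−1)^0·-1^0·+1^1 = +1.
(a,b)_11: α=-2, u≡6; β=0, v≡8 (mod 11); (6|11)=-1, (8|11)=-1; sign (−1)^0·-1^0·-1^-2 = +1.
(a,b)_7: α=2, u≡3; β=2, v≡3 (mod 7); (3|7)=-1, (3|7)=-1; sign (−1)^0·-1^2·-1^2 = +1.
(a,b)_29: α=0, u≡19; β=1, v≡8 (mod 29); (19|29)=-1, (8|29)=-1; sign (−1)^0·-1^1·-1^0 = -1.
(a,b)_2: α=0, β=4; u≡5, v≡7 (mod 8); ε(u)ε(v)=0·1, αω(v)=0·0, βω(u)=4·1; sum ≡ 0  ⇒  +1.
Ram(437, 87) = {3, 29}; no ℚ_3-point on the conic.

[3, 29]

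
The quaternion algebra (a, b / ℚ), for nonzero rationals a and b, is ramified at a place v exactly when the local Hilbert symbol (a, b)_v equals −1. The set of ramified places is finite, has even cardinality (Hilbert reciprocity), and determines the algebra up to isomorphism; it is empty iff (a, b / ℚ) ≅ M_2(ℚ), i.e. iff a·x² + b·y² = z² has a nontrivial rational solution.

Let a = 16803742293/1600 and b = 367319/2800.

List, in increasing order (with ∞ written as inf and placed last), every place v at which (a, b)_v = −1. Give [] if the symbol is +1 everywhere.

(a, b) ≡ (6460493, 8897) mod (ℚ^×)²; places V = {2, 3, 5, 7, 13, 17, 23, 31, 41, ∞}.
(a,b)_2: α=-6, β=-4; u≡5, v≡1 (mod 8); ε(u)ε(v)=0·0, αω(v)=-6·0, βω(u)=-4·1; sum ≡ 0  ⇒  +1.
(a,b)_∞: sgn(6460493)=+, sgn(8897)=+, so +1.
(a,b)_3: α=2, u≡2; β=0, v≡2 (mod 3); (2|3)=-1, (2|3)=-1; sign (−1)^0·-1^0·-1^2 = +1.
(a,b)_13: α=1, u≡10; β=0, v≡6 (mod 13); (10|13)=+1, (6|13)=-1; sign (−1)^0·+1^0·-1^1 = -1.
(a,b)_31: α=1, u≡13; β=1, v≡10 (mod 31); (13|31)=-1, (10|31)=+1; sign (−1)^1·-1^1·+1^1 = +1.
(a,b)_7: α=0, u≡4; β=-1, v≡1 (mod 7); (4|7)=+1, (1|7)=+1; sign (−1)^0·+1^-1·+1^0 = +1.
(a,b)_5: α=-2, u≡2; β=-2, v≡2 (mod 5); (2|5)=-1, (2|5)=-1; sign (−1)^0·-1^-2·-1^-2 = +1.
(a,b)_23: α=1, u≡20; β=0, v≡10 (mod 23); (20|23)=-1, (10|23)=-1; sign (−1)^0·-1^0·-1^1 = -1.
(a,b)_17: α=3, u≡7; β=2, v≡11 (mod 17); (7|17)=-1, (11|17)=-1; sign (−1)^0·-1^2·-1^3 = -1.
(a,b)_41: α=1, u≡16; β=1, v≡12 (mod 41); (16|41)=+1, (12|41)=-1; sign (−1)^0·+1^1·-1^1 = -1.
(6460493, 8897 / ℚ) ramifies at {13, 17, 23, 41}: a division algebra.

[13, 17, 23, 41]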